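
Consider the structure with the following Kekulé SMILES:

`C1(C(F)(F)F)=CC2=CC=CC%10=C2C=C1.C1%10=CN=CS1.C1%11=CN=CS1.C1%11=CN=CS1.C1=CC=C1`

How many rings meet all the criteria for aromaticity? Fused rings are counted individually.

The SMILES encodes two fused six-membered carbon rings, each with three alternating C=C double bonds; a five-membered ring with a sulfur at position 1 and a nitrogen at position 3 (in a C=N bond), with two double bonds; a five-membered ring with a sulfur at position 1 and a nitrogen at position 3 (in a C=N bond), with two double bonds; a five-membered ring with a sulfur at position 1 and a nitrogen at position 3 (in a C=N bond), with two double bonds; a four-membered carbon ring with two alternating C=C double bonds.
The fused 6/6-membered bicyclic is a single π system with 10 sp² atoms and 10 π electrons from ring double bonds. 10 = 4(2)+2, so the system is aromatic and both rings count as aromatic (naphthalene).
The 5-membered ring with one sulfur and one =N– is planar and fully conjugated; 2 ring double bonds (4 π electrons) plus a heteroatom lone pair (2) give 6 π electrons. 6 = 4(1)+2, so it is aromatic (thiazole).
The second 5-membered ring with one sulfur and one =N– has a continuous p-orbital overlap around the ring; 2 ring double bonds (4 π electrons) plus a heteroatom lone pair (2) give 6 π electrons. 6 = 4(1)+2, so it is aromatic (thiazole).
The third 5-membered ring with one sulfur and one =N– is planar and fully conjugated; 2 ring double bonds (4 π electrons) plus a heteroatom lone pair (2) give 6 π electrons. 6 = 4(1)+2, so it is aromatic (thiazole).
The 4-membered ring has only sp² ring atoms; a planar conformation would have a fully conjugated π system of 4 electrons. But 4 = 4(1), which is 4n not 4n+2, so it is not aromatic (cyclobutadiene) — cyclobutadiene is antiaromatic and distorts to a rectangle.
5 of the 6 rings are aromatic. Total: 5.

5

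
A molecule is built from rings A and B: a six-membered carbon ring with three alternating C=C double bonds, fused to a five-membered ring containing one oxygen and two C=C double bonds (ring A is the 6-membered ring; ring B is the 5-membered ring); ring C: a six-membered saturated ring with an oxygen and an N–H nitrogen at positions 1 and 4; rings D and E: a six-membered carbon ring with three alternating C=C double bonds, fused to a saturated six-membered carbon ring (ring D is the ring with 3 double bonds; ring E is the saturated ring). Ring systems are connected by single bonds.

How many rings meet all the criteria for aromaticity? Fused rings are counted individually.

Rings A and B form a fused bicyclic system (with one oxygen) with 9 sp² atoms and 10 π electrons from ring double bonds plus a heteroatom lone pair. 10 = 4(2)+2, so the system is aromatic and both rings count as aromatic (benzofuran).
Ring C has only sp³ atoms, so it is not fully conjugated — not aromatic (morpholine).
Ring D is fully conjugated (every ring atom contributes a p orbital); 3 ring double bonds give 6 π electrons. That satisfies 4n+2 with n=1, so ring D is aromatic (benzene ring).
Ring E has four sp³ carbons, so it is not fully conjugated — not aromatic (cyclohexane ring).
Aromatic: A, B, D. Total: 3.

3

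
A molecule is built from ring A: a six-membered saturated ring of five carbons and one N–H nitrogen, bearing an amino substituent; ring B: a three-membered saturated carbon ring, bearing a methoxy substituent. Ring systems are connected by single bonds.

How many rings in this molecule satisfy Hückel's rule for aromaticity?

0

Ring A has only sp³ atoms, so it is not fully conjugated — not aromatic (piperidine).
Ring B has only sp³ atoms, so it is not fully conjugated — not aromatic (cyclopropane).
No ring is aromatic. Total: 0.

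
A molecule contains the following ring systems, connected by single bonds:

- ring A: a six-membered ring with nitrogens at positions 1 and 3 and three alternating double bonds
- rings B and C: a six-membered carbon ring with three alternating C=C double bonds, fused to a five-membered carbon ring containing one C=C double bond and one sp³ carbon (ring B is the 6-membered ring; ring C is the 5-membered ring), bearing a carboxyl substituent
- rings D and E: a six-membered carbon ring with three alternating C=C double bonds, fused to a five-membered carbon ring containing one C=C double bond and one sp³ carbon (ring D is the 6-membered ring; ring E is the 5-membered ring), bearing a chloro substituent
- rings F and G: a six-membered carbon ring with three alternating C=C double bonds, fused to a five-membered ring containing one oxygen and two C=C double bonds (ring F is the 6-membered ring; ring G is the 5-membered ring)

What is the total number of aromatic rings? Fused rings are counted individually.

Ring A is fully conjugated (every ring atom contributes a p orbital); 3 ring double bonds give 6 π electrons. 6 = 4(1)+2, so ring A is aromatic (pyrimidine).
Ring B is planar and fully conjugated; 3 ring double bonds give 6 π electrons. 6 = 4(1)+2, so ring B is aromatic (benzene ring).
Ring C has one sp³ carbon, so it is not fully conjugated — not aromatic (cyclopentene ring).
Ring D has a continuous p-orbital overlap around the ring; 3 ring double bonds give 6 π electrons. That satisfies 4n+2 with n=1, so ring D is aromatic (benzene ring).
Ring E has one sp³ carbon, so it is not fully conjugated — not aromatic (cyclopentene ring).
Rings F and G form a fused bicyclic system (with one oxygen) with 9 sp² atoms and 10 π electrons from ring double bonds plus a heteroatom lone pair. 10 = 4(2)+2, so the system is aromatic and both rings count as aromatic (benzofuran).
Aromatic: A, B, D, F, G. Total: 5.

5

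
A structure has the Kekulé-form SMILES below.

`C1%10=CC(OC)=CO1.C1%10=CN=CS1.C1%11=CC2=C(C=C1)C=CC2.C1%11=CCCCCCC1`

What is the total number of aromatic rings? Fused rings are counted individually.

The SMILES encodes a five-membered ring of four carbons and one oxygen, with two C=C double bonds; a five-membered ring with a sulfur at position 1 and a nitrogen at position 3 (in a C=N bond), with two double bonds; a six-membered carbon ring with three alternating C=C double bonds, fused to a five-membered carbon ring containing one C=C double bond and one sp³ carbon; an eight-membered carbon ring with one C=C double bond.
The 5-membered ring with one oxygen has a continuous p-orbital overlap around the ring; 2 ring double bonds (4 π electrons) plus a heteroatom lone pair (2) give 6 π electrons. 6 = 4(1)+2, so it is aromatic (furan).
The 5-membered ring with one sulfur and one =N– is planar and fully conjugated; 2 ring double bonds (4 π electrons) plus a heteroatom lone pair (2) give 6 π electrons. 6 = 4(1)+2, so it is aromatic (thiazole).
The 6-membered ring has a continuous p-orbital overlap around the ring; 3 ring double bonds give 6 π electrons. 6 = 4(1)+2, so it is aromatic (benzene ring).
The 5-membered ring has one sp³ carbon, so it is not fully conjugated — not aromatic (cyclopentene ring).
The 8-membered ring has six sp³ carbons, so it is not fully conjugated — not aromatic (cyclooctene).
3 of the 5 rings are aromatic. Total: 3.

3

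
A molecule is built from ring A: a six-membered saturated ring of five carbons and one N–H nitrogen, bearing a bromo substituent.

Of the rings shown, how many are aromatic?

0

Ring A has only sp³ atoms, so it is not fully conjugated — not aromatic (piperidine).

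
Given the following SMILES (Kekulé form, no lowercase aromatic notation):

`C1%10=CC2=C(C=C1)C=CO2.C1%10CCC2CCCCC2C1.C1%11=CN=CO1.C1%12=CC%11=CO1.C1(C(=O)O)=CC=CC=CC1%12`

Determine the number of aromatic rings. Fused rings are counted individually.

The SMILES encodes a six-membered carbon ring with three alternating C=C double bonds, fused to a five-membered ring containing one oxygen and two C=C double bonds; two fused six-membered saturated carbon rings; a five-membered ring with an oxygen at position 1 and a nitrogen at position 3 (in a C=N bond), with two double bonds; a five-membered ring of four carbons and one oxygen, with two C=C double bonds; a seven-membered carbon ring with three C=C double bonds and one sp³ carbon.
The fused 6/5-membered bicyclic (with one oxygen) is a single π system with 9 sp² atoms and 10 π electrons from ring double bonds plus a heteroatom lone pair. 10 = 4(2)+2, so the system is aromatic and both rings count as aromatic (benzofuran).
The 6-membered ring has only sp³ atoms, so it is not fully conjugated — not aromatic (cyclohexane ring).
The second 6-membered ring has only sp³ atoms, so it is not fully conjugated — not aromatic (cyclohexane ring).
The 5-membered ring with one oxygen and one =N– is fully conjugated (every ring atom contributes a p orbital); 2 ring double bonds (4 π electrons) plus a heteroatom lone pair (2) give 6 π electrons. 6 = 4(1)+2, so it is aromatic (oxazole).
The 5-membered ring with one oxygen is planar and fully conjugated; 2 ring double bonds (4 π electrons) plus a heteroatom lone pair (2) give 6 π electrons. That satisfies 4n+2 with n=1, so it is aromatic (furan).
The 7-membered ring has one sp³ carbon, so it is not fully conjugated — not aromatic (cycloheptatriene).
4 of the 7 rings are aromatic. Total: 4.

4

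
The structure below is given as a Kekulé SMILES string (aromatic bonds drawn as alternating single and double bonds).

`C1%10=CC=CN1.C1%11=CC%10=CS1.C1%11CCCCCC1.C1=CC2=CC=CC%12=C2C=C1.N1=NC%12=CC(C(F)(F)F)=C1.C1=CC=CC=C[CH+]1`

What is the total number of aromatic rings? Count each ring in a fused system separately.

The SMILES encodes a five-membered ring of four carbons and one nitrogen bearing a hydrogen, with two C=C double bonds; a five-membered ring of four carbons and one sulfur, with two C=C double bonds; a seven-membered saturated carbon ring; two fused six-membered carbon rings, each with three alternating C=C double bonds; a six-membered ring with two adjacent nitrogens and three alternating double bonds; a seven-membered all-carbon ring bearing a positive charge on one carbon, with three C=C double bonds.
The 5-membered ring with one N–H is fully conjugated (every ring atom contributes a p orbital); 2 ring double bonds (4 π electrons) plus a heteroatom lone pair (2) give 6 π electrons. That satisfies 4n+2 with n=1, so it is aromatic (pyrrole).
The 5-membered ring with one sulfur is planar and fully conjugated; 2 ring double bonds (4 π electrons) plus a heteroatom lone pair (2) give 6 π electrons. That satisfies 4n+2 with n=1, so it is aromatic (thiophene).
The 7-membered ring has only sp³ atoms, so it is not fully conjugated — not aromatic (cycloheptane).
The fused 6/6-membered bicyclic is a single π system with 10 sp² atoms and 10 π electrons from ring double bonds. 10 = 4(2)+2, so the system is aromatic and both rings count as aromatic (naphthalene).
The 6-membered ring with two nitrogens (1,2) has a continuous p-orbital overlap around the ring; 3 ring double bonds give 6 π electrons. Since 6 = 4n+2 (n=1), it is aromatic (pyridazine).
The second 7-membered ring is fully conjugated (every ring atom contributes a p orbital); 3 ring double bonds (6 π electrons) plus the carbocation's empty p orbital (0, but keeps the ring conjugated) give 6 π electrons. 6 = 4(1)+2, so it is aromatic (tropylium cation).
6 of the 7 rings are aromatic. Total: 6.

6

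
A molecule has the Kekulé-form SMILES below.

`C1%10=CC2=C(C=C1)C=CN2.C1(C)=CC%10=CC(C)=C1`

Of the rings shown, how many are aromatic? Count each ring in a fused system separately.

3

The SMILES encodes a six-membered carbon ring with three alternating C=C double bonds, fused to a five-membered ring containing one N–H nitrogen and two C=C double bonds; a six-membered carbon ring with three alternating C=C double bonds.
The fused 6/5-membered bicyclic (with one N–H) is a single π system with 9 sp² atoms and 10 π electrons from ring double bonds plus a heteroatom lone pair. 10 = 4(2)+2, so the system is aromatic and both rings count as aromatic (indole).
The 6-membered ring is fully conjugated (every ring atom contributes a p orbital); 3 ring double bonds give 6 π electrons. 6 = 4(1)+2, so it is aromatic (benzene).
3 of the 3 rings are aromatic. Total: 3.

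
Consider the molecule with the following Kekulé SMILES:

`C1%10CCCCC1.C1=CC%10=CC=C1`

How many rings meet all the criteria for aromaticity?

The SMILES encodes a six-membered saturated carbon ring; a six-membered carbon ring with three alternating C=C double bonds.
The 6-membered ring has only sp³ atoms, so it is not fully conjugated — not aromatic (cyclohexane).
The second 6-membered ring is fully conjugated (every ring atom contributes a p orbital); 3 ring double bonds give 6 π electrons. Since 6 = 4n+2 (n=1), it is aromatic (benzene).
1 of the 2 rings is aromatic. Total: 1.

1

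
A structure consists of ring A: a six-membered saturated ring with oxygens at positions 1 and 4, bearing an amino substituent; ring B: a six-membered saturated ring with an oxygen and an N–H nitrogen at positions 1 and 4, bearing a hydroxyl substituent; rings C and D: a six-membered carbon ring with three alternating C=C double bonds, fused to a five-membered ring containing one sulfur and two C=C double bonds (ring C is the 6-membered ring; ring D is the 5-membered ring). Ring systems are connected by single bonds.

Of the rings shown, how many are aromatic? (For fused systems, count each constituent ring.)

2

Ring A has only sp³ atoms, so it is not fully conjugated — not aromatic (1,4-dioxane).
Ring B has only sp³ atoms, so it is not fully conjugated — not aromatic (morpholine).
Rings C and D form a fused bicyclic system (with one sulfur) with 9 sp² atoms and 10 π electrons from ring double bonds plus a heteroatom lone pair. 10 = 4(2)+2, so the system is aromatic and both rings count as aromatic (benzothiophene).
Aromatic: C, D. Total: 2.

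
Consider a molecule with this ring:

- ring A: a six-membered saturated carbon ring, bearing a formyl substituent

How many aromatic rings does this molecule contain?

Ring A has only sp³ atoms, so it is not fully conjugated — not aromatic (cyclohexane).

0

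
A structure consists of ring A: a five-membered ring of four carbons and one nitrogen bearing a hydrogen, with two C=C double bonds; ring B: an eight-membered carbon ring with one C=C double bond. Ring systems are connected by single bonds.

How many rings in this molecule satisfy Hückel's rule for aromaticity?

Ring A is planar and fully conjugated; 2 ring double bonds (4 π electrons) plus a heteroatom lone pair (2) give 6 π electrons. Since 6 = 4n+2 (n=1), ring A is aromatic (pyrrole).
Ring B has six sp³ carbons, so it is not fully conjugated — not aromatic (cyclooctene).
Aromatic: A. Total: 1.

1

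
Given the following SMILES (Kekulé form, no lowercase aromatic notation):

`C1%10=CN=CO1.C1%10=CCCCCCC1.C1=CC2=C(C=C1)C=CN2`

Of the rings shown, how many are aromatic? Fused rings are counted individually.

3

The SMILES encodes a five-membered ring with an oxygen at position 1 and a nitrogen at position 3 (in a C=N bond), with two double bonds; an eight-membered carbon ring with one C=C double bond; a six-membered carbon ring with three alternating C=C double bonds, fused to a five-membered ring containing one N–H nitrogen and two C=C double bonds.
The 5-membered ring with one oxygen and one =N– is planar and fully conjugated; 2 ring double bonds (4 π electrons) plus a heteroatom lone pair (2) give 6 π electrons. 6 = 4(1)+2, so it is aromatic (oxazole).
The 8-membered ring has six sp³ carbons, so it is not fully conjugated — not aromatic (cyclooctene).
The fused 6/5-membered bicyclic (with one N–H) is a single π system with 9 sp² atoms and 10 π electrons from ring double bonds plus a heteroatom lone pair. 10 = 4(2)+2, so the system is aromatic and both rings count as aromatic (indole).
3 of the 4 rings are aromatic. Total: 3.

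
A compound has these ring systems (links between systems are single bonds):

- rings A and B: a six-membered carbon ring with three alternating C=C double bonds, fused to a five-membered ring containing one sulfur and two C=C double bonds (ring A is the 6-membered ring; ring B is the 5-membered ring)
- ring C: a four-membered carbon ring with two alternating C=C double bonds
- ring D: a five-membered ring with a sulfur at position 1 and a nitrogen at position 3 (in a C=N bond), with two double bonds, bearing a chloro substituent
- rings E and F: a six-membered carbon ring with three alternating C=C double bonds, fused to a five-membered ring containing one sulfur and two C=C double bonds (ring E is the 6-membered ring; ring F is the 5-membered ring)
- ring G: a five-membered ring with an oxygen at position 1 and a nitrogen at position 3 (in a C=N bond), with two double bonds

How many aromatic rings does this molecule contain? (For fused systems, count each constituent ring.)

6

Rings A and B form a fused bicyclic system (with one sulfur) with 9 sp² atoms and 10 π electrons from ring double bonds plus a heteroatom lone pair. 10 = 4(2)+2, so the system is aromatic and both rings count as aromatic (benzothiophene).
Ring C has only sp² ring atoms; a planar conformation would have a fully conjugated π system of 4 electrons. But 4 = 4(1), which is 4n not 4n+2, so ring C is not aromatic (cyclobutadiene) — cyclobutadiene is antiaromatic and distorts to a rectangle.
Ring D is fully conjugated (every ring atom contributes a p orbital); 2 ring double bonds (4 π electrons) plus a heteroatom lone pair (2) give 6 π electrons. Since 6 = 4n+2 (n=1), ring D is aromatic (thiazole).
Rings E and F form a fused bicyclic system (with one sulfur) with 9 sp² atoms and 10 π electrons from ring double bonds plus a heteroatom lone pair. 10 = 4(2)+2, so the system is aromatic and both rings count as aromatic (benzothiophene).
Ring G is planar and fully conjugated; 2 ring double bonds (4 π electrons) plus a heteroatom lone pair (2) give 6 π electrons. That satisfies 4n+2 with n=1, so ring G is aromatic (oxazole).
Aromatic: A, B, D, E, F, G. Total: 6.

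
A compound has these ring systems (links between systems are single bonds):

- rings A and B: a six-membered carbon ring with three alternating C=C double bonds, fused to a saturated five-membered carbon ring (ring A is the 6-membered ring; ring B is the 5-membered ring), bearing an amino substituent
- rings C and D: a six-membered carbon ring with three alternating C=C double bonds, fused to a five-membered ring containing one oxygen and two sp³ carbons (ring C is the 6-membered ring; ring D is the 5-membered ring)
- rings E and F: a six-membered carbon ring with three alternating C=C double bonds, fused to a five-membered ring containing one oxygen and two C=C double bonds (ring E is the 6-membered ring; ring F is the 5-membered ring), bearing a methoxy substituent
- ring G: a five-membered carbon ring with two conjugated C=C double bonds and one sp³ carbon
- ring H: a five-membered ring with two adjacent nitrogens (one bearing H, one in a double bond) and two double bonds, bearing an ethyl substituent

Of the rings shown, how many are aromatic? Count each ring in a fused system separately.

Ring A is fully conjugated (every ring atom contributes a p orbital); 3 ring double bonds give 6 π electrons. Since 6 = 4n+2 (n=1), ring A is aromatic (benzene ring).
Ring B has three sp³ carbons, so it is not fully conjugated — not aromatic (cyclopentane ring).
Ring C has a continuous p-orbital overlap around the ring; 3 ring double bonds give 6 π electrons. Since 6 = 4n+2 (n=1), ring C is aromatic (benzene ring).
Ring D has two sp³ carbons, so it is not fully conjugated — not aromatic (oxolane ring).
Rings E and F form a fused bicyclic system (with one oxygen) with 9 sp² atoms and 10 π electrons from ring double bonds plus a heteroatom lone pair. 10 = 4(2)+2, so the system is aromatic and both rings count as aromatic (benzofuran).
Ring G has one sp³ carbon, so it is not fully conjugated — not aromatic (cyclopentadiene).
Ring H is fully conjugated (every ring atom contributes a p orbital); 2 ring double bonds (4 π electrons) plus a heteroatom lone pair (2) give 6 π electrons. 6 = 4(1)+2, so ring H is aromatic (pyrazole).
Aromatic: A, C, E, F, H. Total: 5.

5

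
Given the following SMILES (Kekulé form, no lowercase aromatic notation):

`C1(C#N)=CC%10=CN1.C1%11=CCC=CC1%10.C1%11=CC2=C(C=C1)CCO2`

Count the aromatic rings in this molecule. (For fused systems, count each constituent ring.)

The SMILES encodes a five-membered ring of four carbons and one nitrogen bearing a hydrogen, with two C=C double bonds; a six-membered carbon ring with two isolated C=C double bonds and two sp³ carbons; a six-membered carbon ring with three alternating C=C double bonds, fused to a five-membered ring containing one oxygen and two sp³ carbons.
The 5-membered ring with one N–H is planar and fully conjugated; 2 ring double bonds (4 π electrons) plus a heteroatom lone pair (2) give 6 π electrons. 6 = 4(1)+2, so it is aromatic (pyrrole).
The 6-membered ring has two sp³ carbons, so it is not fully conjugated — not aromatic (1,4-cyclohexadiene).
The second 6-membered ring is planar and fully conjugated; 3 ring double bonds give 6 π electrons. That satisfies 4n+2 with n=1, so it is aromatic (benzene ring).
The 5-membered ring with one oxygen has two sp³ carbons, so it is not fully conjugated — not aromatic (oxolane ring).
2 of the 4 rings are aromatic. Total: 2.

2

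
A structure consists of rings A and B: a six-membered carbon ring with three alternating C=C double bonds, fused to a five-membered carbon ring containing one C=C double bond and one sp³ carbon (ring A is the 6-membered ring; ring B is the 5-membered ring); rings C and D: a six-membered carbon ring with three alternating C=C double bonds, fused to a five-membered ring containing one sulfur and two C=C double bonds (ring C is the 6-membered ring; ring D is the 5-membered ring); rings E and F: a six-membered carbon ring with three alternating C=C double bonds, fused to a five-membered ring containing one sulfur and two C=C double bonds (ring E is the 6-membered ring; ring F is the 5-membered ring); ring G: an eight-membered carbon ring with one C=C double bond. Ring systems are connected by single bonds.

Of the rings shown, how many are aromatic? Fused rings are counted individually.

Ring A has a continuous p-orbital overlap around the ring; 3 ring double bonds give 6 π electrons. Since 6 = 4n+2 (n=1), ring A is aromatic (benzene ring).
Ring B has one sp³ carbon, so it is not fully conjugated — not aromatic (cyclopentene ring).
Rings C and D form a fused bicyclic system (with one sulfur) with 9 sp² atoms and 10 π electrons from ring double bonds plus a heteroatom lone pair. 10 = 4(2)+2, so the system is aromatic and both rings count as aromatic (benzothiophene).
Rings E and F form a fused bicyclic system (with one sulfur) with 9 sp² atoms and 10 π electrons from ring double bonds plus a heteroatom lone pair. 10 = 4(2)+2, so the system is aromatic and both rings count as aromatic (benzothiophene).
Ring G has six sp³ carbons, so it is not fully conjugated — not aromatic (cyclooctene).
Aromatic: A, C, D, E, F. Total: 5.

5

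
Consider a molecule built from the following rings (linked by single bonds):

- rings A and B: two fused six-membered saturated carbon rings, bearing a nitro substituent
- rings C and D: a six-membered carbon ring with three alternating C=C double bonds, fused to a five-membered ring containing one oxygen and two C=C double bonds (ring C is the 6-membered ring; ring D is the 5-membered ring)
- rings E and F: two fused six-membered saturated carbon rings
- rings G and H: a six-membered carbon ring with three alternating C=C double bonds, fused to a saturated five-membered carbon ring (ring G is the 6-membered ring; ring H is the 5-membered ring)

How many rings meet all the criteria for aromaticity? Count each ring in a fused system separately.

3

Ring A has only sp³ atoms, so it is not fully conjugated — not aromatic (cyclohexane ring).
Ring B has only sp³ atoms, so it is not fully conjugated — not aromatic (cyclohexane ring).
Rings C and D form a fused bicyclic system (with one oxygen) with 9 sp² atoms and 10 π electrons from ring double bonds plus a heteroatom lone pair. 10 = 4(2)+2, so the system is aromatic and both rings count as aromatic (benzofuran).
Ring E has only sp³ atoms, so it is not fully conjugated — not aromatic (cyclohexane ring).
Ring F has only sp³ atoms, so it is not fully conjugated — not aromatic (cyclohexane ring).
Ring G is planar and fully conjugated; 3 ring double bonds give 6 π electrons. 6 = 4(1)+2, so ring G is aromatic (benzene ring).
Ring H has three sp³ carbons, so it is not fully conjugated — not aromatic (cyclopentane ring).
Aromatic: C, D, G. Total: 3.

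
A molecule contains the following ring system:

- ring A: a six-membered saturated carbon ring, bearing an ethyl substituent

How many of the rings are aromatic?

0

Ring A has only sp³ atoms, so it is not fully conjugated — not aromatic (cyclohexane).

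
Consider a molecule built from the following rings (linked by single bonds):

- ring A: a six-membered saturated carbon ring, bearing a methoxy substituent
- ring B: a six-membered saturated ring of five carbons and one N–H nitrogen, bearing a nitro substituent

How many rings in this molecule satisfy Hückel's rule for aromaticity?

Ring A has only sp³ atoms, so it is not fully conjugated — not aromatic (cyclohexane).
Ring B has only sp³ atoms, so it is not fully conjugated — not aromatic (piperidine).
No ring is aromatic. Total: 0.

0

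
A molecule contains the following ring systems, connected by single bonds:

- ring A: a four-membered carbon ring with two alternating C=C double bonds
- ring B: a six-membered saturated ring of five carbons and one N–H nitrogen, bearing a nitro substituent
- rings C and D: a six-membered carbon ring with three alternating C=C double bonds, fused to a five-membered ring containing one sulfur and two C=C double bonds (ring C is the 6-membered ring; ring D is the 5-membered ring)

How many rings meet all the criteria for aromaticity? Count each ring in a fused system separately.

Ring A has only sp² ring atoms; a planar conformation would have a fully conjugated π system of 4 electrons. But 4 = 4(1), which is 4n not 4n+2, so ring A is not aromatic (cyclobutadiene) — cyclobutadiene is antiaromatic and distorts to a rectangle.
Ring B has only sp³ atoms, so it is not fully conjugated — not aromatic (piperidine).
Rings C and D form a fused bicyclic system (with one sulfur) with 9 sp² atoms and 10 π electrons from ring double bonds plus a heteroatom lone pair. 10 = 4(2)+2, so the system is aromatic and both rings count as aromatic (benzothiophene).
Aromatic: C, D. Total: 2.

2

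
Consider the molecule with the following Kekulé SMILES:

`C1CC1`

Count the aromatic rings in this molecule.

0

The SMILES encodes a three-membered saturated carbon ring.
The 3-membered ring has only sp³ atoms, so it is not fully conjugated — not aromatic (cyclopropane).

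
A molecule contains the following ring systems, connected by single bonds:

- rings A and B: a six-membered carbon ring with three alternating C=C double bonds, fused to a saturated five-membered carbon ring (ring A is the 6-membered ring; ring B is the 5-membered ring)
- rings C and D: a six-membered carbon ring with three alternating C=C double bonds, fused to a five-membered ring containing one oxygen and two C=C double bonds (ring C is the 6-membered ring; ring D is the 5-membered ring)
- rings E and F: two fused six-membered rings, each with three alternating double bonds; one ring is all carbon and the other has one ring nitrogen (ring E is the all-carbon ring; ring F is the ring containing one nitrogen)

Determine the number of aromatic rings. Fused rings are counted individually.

Ring A has a continuous p-orbital overlap around the ring; 3 ring double bonds give 6 π electrons. 6 = 4(1)+2, so ring A is aromatic (benzene ring).
Ring B has three sp³ carbons, so it is not fully conjugated — not aromatic (cyclopentane ring).
Rings C and D form a fused bicyclic system (with one oxygen) with 9 sp² atoms and 10 π electrons from ring double bonds plus a heteroatom lone pair. 10 = 4(2)+2, so the system is aromatic and both rings count as aromatic (benzofuran).
Rings E and F form a fused bicyclic system (with one nitrogen) with 10 sp² atoms and 10 π electrons from ring double bonds. 10 = 4(2)+2, so the system is aromatic and both rings count as aromatic (quinoline).
Aromatic: A, C, D, E, F. Total: 5.

5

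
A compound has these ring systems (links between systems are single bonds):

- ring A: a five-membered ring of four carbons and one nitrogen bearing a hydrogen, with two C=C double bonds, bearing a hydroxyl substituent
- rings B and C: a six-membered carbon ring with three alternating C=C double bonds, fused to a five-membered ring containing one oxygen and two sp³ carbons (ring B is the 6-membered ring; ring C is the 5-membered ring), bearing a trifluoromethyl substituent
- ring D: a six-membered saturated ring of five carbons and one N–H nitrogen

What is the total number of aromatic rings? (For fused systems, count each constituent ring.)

2

Ring A is planar and fully conjugated; 2 ring double bonds (4 π electrons) plus a heteroatom lone pair (2) give 6 π electrons. Since 6 = 4n+2 (n=1), ring A is aromatic (pyrrole).
Ring B is fully conjugated (every ring atom contributes a p orbital); 3 ring double bonds give 6 π electrons. Since 6 = 4n+2 (n=1), ring B is aromatic (benzene ring).
Ring C has two sp³ carbons, so it is not fully conjugated — not aromatic (oxolane ring).
Ring D has only sp³ atoms, so it is not fully conjugated — not aromatic (piperidine).
Aromatic: A, B. Total: 2.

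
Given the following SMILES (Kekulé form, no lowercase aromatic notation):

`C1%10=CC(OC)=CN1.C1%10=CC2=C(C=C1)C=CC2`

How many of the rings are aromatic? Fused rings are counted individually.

2

The SMILES encodes a five-membered ring of four carbons and one nitrogen bearing a hydrogen, with two C=C double bonds; a six-membered carbon ring with three alternating C=C double bonds, fused to a five-membered carbon ring containing one C=C double bond and one sp³ carbon.
The 5-membered ring with one N–H is fully conjugated (every ring atom contributes a p orbital); 2 ring double bonds (4 π electrons) plus a heteroatom lone pair (2) give 6 π electrons. That satisfies 4n+2 with n=1, so it is aromatic (pyrrole).
The 6-membered ring is planar and fully conjugated; 3 ring double bonds give 6 π electrons. Since 6 = 4n+2 (n=1), it is aromatic (benzene ring).
The 5-membered ring has one sp³ carbon, so it is not fully conjugated — not aromatic (cyclopentene ring).
2 of the 3 rings are aromatic. Total: 2.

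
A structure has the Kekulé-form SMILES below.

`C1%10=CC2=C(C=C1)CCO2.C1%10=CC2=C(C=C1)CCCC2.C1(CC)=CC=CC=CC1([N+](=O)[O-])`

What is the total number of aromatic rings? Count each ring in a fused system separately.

The SMILES encodes a six-membered carbon ring with three alternating C=C double bonds, fused to a five-membered ring containing one oxygen and two sp³ carbons; a six-membered carbon ring with three alternating C=C double bonds, fused to a saturated six-membered carbon ring; a seven-membered carbon ring with three C=C double bonds and one sp³ carbon.
The 6-membered ring is planar and fully conjugated; 3 ring double bonds give 6 π electrons. That satisfies 4n+2 with n=1, so it is aromatic (benzene ring).
The 5-membered ring with one oxygen has two sp³ carbons, so it is not fully conjugated — not aromatic (oxolane ring).
The second 6-membered ring has a continuous p-orbital overlap around the ring; 3 ring double bonds give 6 π electrons. Since 6 = 4n+2 (n=1), it is aromatic (benzene ring).
The third 6-membered ring has four sp³ carbons, so it is not fully conjugated — not aromatic (cyclohexane ring).
The 7-membered ring has one sp³ carbon, so it is not fully conjugated — not aromatic (cycloheptatriene).
2 of the 5 rings are aromatic. Total: 2.

2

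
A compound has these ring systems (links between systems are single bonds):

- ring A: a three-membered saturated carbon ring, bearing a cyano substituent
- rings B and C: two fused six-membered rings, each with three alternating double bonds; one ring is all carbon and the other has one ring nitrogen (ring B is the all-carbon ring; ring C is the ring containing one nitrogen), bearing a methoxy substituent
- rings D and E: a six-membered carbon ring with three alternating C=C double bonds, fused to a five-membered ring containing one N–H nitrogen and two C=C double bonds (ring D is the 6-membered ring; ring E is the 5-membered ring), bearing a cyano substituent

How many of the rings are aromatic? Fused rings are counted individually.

Ring A has only sp³ atoms, so it is not fully conjugated — not aromatic (cyclopropane).
Rings B and C form a fused bicyclic system (with one nitrogen) with 10 sp² atoms and 10 π electrons from ring double bonds. 10 = 4(2)+2, so the system is aromatic and both rings count as aromatic (quinoline).
Rings D and E form a fused bicyclic system (with one N–H) with 9 sp² atoms and 10 π electrons from ring double bonds plus a heteroatom lone pair. 10 = 4(2)+2, so the system is aromatic and both rings count as aromatic (indole).
Aromatic: B, C, D, E. Total: 4.

4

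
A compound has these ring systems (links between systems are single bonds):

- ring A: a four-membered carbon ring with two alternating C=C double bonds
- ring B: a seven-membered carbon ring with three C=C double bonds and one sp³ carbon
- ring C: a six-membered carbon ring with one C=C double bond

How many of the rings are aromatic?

0

Ring A has only sp² ring atoms; a planar conformation would have a fully conjugated π system of 4 electrons. But 4 = 4(1), which is 4n not 4n+2, so ring A is not aromatic (cyclobutadiene) — cyclobutadiene is antiaromatic and distorts to a rectangle.
Ring B has one sp³ carbon, so it is not fully conjugated — not aromatic (cycloheptatriene).
Ring C has four sp³ carbons, so it is not fully conjugated — not aromatic (cyclohexene).
No ring is aromatic. Total: 0.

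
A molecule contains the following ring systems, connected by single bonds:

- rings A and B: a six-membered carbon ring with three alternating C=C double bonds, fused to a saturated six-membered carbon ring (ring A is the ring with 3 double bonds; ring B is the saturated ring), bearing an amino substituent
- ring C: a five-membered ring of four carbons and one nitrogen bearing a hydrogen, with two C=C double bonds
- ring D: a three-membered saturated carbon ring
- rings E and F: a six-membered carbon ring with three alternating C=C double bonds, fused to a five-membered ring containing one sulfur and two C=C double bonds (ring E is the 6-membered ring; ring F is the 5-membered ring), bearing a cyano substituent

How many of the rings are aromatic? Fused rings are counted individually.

4

Ring A is planar and fully conjugated; 3 ring double bonds give 6 π electrons. 6 = 4(1)+2, so ring A is aromatic (benzene ring).
Ring B has four sp³ carbons, so it is not fully conjugated — not aromatic (cyclohexane ring).
Ring C is planar and fully conjugated; 2 ring double bonds (4 π electrons) plus a heteroatom lone pair (2) give 6 π electrons. That satisfies 4n+2 with n=1, so ring C is aromatic (pyrrole).
Ring D has only sp³ atoms, so it is not fully conjugated — not aromatic (cyclopropane).
Rings E and F form a fused bicyclic system (with one sulfur) with 9 sp² atoms and 10 π electrons from ring double bonds plus a heteroatom lone pair. 10 = 4(2)+2, so the system is aromatic and both rings count as aromatic (benzothiophene).
Aromatic: A, C, E, F. Total: 4.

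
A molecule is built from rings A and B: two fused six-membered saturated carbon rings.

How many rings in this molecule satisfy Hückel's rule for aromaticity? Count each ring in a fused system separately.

Ring A has only sp³ atoms, so it is not fully conjugated — not aromatic (cyclohexane ring).
Ring B has only sp³ atoms, so it is not fully conjugated — not aromatic (cyclohexane ring).
No ring is aromatic. Total: 0.

0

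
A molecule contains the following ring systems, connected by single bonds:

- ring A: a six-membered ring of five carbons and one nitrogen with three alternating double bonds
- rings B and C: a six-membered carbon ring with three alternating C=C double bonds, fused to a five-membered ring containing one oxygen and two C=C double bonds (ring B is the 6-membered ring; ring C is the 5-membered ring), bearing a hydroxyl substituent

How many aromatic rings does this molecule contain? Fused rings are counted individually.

3

Ring A is fully conjugated (every ring atom contributes a p orbital); 3 ring double bonds give 6 π electrons. Since 6 = 4n+2 (n=1), ring A is aromatic (pyridine).
Rings B and C form a fused bicyclic system (with one oxygen) with 9 sp² atoms and 10 π electrons from ring double bonds plus a heteroatom lone pair. 10 = 4(2)+2, so the system is aromatic and both rings count as aromatic (benzofuran).
Aromatic: A, B, C. Total: 3.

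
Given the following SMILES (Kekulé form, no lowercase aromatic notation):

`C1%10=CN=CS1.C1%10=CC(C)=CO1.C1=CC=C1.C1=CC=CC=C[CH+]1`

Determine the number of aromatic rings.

The SMILES encodes a five-membered ring with a sulfur at position 1 and a nitrogen at position 3 (in a C=N bond), with two double bonds; a five-membered ring of four carbons and one oxygen, with two C=C double bonds; a four-membered carbon ring with two alternating C=C double bonds; a seven-membered all-carbon ring bearing a positive charge on one carbon, with three C=C double bonds.
The 5-membered ring with one sulfur and one =N– is fully conjugated (every ring atom contributes a p orbital); 2 ring double bonds (4 π electrons) plus a heteroatom lone pair (2) give 6 π electrons. Since 6 = 4n+2 (n=1), it is aromatic (thiazole).
The 5-membered ring with one oxygen has a continuous p-orbital overlap around the ring; 2 ring double bonds (4 π electrons) plus a heteroatom lone pair (2) give 6 π electrons. 6 = 4(1)+2, so it is aromatic (furan).
The 4-membered ring has only sp² ring atoms; a planar conformation would have a fully conjugated π system of 4 electrons. But 4 = 4(1), which is 4n not 4n+2, so it is not aromatic (cyclobutadiene) — cyclobutadiene is antiaromatic and distorts to a rectangle.
The 7-membered ring is fully conjugated (every ring atom contributes a p orbital); 3 ring double bonds (6 π electrons) plus the carbocation's empty p orbital (0, but keeps the ring conjugated) give 6 π electrons. That satisfies 4n+2 with n=1, so it is aromatic (tropylium cation).
3 of the 4 rings are aromatic. Total: 3.

3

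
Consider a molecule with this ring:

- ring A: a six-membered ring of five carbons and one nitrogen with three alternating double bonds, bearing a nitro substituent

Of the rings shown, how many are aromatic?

Ring A is fully conjugated (every ring atom contributes a p orbital); 3 ring double bonds give 6 π electrons. That satisfies 4n+2 with n=1, so ring A is aromatic (pyridine).

1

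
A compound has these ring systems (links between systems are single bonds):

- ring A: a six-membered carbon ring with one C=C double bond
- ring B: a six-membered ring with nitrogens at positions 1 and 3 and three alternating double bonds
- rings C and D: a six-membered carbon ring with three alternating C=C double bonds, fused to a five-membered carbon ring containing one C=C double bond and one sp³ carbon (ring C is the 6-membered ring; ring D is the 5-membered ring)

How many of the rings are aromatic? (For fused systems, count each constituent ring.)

2

Ring A has four sp³ carbons, so it is not fully conjugated — not aromatic (cyclohexene).
Ring B has a continuous p-orbital overlap around the ring; 3 ring double bonds give 6 π electrons. Since 6 = 4n+2 (n=1), ring B is aromatic (pyrimidine).
Ring C is fully conjugated (every ring atom contributes a p orbital); 3 ring double bonds give 6 π electrons. 6 = 4(1)+2, so ring C is aromatic (benzene ring).
Ring D has one sp³ carbon, so it is not fully conjugated — not aromatic (cyclopentene ring).
Aromatic: B, C. Total: 2.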